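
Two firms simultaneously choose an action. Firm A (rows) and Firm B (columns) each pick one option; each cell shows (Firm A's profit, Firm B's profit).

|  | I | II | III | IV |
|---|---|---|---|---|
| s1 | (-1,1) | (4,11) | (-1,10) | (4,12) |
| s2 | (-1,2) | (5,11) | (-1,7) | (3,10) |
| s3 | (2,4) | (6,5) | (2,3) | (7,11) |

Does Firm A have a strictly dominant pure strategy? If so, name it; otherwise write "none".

s3 vs s1: I: 2>-1, II: 6>4, III: 2>-1, IV: 7>4.
s3 vs s2: I: 2>-1, II: 6>5, III: 2>-1, IV: 7>3.
s3 strictly beats every other strategy against every opponent action, so it is strictly dominant.

s3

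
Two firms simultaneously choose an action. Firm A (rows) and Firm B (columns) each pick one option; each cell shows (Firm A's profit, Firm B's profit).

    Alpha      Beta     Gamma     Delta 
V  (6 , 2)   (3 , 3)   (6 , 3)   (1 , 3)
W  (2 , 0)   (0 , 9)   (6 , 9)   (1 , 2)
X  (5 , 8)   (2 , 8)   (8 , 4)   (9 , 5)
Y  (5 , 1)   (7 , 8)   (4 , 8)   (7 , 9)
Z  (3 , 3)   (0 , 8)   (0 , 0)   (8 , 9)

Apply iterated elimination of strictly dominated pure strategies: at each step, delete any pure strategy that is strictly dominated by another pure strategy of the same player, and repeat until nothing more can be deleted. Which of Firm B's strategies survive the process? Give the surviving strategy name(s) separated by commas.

Alpha, Beta, Gamma, Delta

For Firm A, X strictly dominates W on the remaining columns (Alpha: 5>2, Beta: 2>0, Gamma: 8>6, Delta: 9>1); eliminate W.
Row Z is eliminated: X beats it against every remaining column (Alpha: 5>3, Beta: 2>0, Gamma: 8>0, Delta: 9>8).
Among the remaining strategies, none is strictly dominated by another pure strategy of the same player, so the elimination stops.
Surviving strategies — Firm A: {V, X, Y}; Firm B: {Alpha, Beta, Gamma, Delta}.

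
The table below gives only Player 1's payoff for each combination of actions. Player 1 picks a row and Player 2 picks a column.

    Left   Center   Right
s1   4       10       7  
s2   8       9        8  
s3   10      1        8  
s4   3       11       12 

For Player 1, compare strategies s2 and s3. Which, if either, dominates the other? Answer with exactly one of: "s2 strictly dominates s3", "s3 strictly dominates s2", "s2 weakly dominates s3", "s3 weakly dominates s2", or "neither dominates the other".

s2's payoffs vs s3's, by Player 2's action — Left: 8<10, Center: 9>1, Right: 8=8.
s2 does better at Center but worse at Left; neither strategy dominates the other.

neither dominates the other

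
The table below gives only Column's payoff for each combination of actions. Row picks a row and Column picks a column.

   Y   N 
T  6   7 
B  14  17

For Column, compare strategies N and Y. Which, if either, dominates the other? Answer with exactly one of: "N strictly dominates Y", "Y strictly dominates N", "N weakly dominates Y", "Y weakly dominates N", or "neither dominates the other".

N's payoffs vs Y's, by Row's action — T: 7>6, B: 17>14.
N gives a strictly higher payoff against every action of Row, so N strictly dominates Y.

N strictly dominates Y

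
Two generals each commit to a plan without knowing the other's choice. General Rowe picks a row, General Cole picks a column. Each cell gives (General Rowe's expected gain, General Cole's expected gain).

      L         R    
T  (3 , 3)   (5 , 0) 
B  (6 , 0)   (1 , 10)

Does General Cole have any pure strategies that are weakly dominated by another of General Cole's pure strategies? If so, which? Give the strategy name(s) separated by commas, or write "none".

L: no other strategy beats it everywhere (R at T (3>0)).
R is not dominated — it holds its own against L at B (10>0).

none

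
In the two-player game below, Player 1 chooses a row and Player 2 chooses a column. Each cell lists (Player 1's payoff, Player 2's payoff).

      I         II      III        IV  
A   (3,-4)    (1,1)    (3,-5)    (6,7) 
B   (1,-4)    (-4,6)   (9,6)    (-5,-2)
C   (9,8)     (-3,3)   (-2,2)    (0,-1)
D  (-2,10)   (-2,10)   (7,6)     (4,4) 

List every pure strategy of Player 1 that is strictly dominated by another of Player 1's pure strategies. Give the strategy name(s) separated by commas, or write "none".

Nothing dominates A: B at I (3>1); C at II (1>-3); D at I (3>-2).
Nothing dominates B: A at III (9>3); C at III (9>-2); D at I (1>-2).
C: no other strategy beats it everywhere (A at I (9>3); B at I (9>1); D at I (9>-2)).
D is not dominated — it holds its own against A at III (7>3); B at II (-2>-4); C at II (-2>-3).

none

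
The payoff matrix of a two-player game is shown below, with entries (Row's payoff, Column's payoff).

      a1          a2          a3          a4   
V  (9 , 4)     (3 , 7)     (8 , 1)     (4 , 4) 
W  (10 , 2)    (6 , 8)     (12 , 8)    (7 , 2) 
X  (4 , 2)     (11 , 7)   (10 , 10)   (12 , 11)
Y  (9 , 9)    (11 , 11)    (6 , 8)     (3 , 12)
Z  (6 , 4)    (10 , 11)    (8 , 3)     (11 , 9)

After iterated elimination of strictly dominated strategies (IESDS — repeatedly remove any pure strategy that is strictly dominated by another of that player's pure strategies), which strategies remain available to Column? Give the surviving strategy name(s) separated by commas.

Row V is eliminated: W beats it against every remaining column (a1: 10>9, a2: 6>3, a3: 12>8, a4: 7>4).
Column's strategy a1 is strictly dominated by a2 (W: 8>2, X: 7>2, Y: 11>9, Z: 11>4) and is removed.
Row Z is eliminated: X beats it against every remaining column (a2: 11>10, a3: 10>8, a4: 12>11).
Among the remaining strategies, none is strictly dominated by another pure strategy of the same player, so the elimination stops.
Surviving strategies — Row: {W, X, Y}; Column: {a2, a3, a4}.

a2, a3, a4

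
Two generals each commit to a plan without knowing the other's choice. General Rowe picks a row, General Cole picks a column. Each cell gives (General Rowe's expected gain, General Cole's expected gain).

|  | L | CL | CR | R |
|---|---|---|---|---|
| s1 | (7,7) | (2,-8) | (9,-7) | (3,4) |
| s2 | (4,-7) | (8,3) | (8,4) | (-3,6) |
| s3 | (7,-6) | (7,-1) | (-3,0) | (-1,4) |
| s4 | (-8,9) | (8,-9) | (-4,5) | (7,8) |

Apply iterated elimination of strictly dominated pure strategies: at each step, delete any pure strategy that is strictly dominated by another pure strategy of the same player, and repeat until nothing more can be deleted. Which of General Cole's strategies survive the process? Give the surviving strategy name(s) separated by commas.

For General Cole, CR strictly dominates CL on the remaining rows (s1: -7>-8, s2: 4>3, s3: 0>-1, s4: 5>-9); eliminate CL.
General Rowe's strategy s2 is strictly dominated by s1 (L: 7>4, CR: 9>8, R: 3>-3) and is removed.
For General Cole, R strictly dominates CR on the remaining rows (s1: 4>-7, s3: 4>0, s4: 8>5); eliminate CR.
Among the remaining strategies, none is strictly dominated by another pure strategy of the same player, so the elimination stops.
Surviving strategies — General Rowe: {s1, s3, s4}; General Cole: {L, R}.

L, R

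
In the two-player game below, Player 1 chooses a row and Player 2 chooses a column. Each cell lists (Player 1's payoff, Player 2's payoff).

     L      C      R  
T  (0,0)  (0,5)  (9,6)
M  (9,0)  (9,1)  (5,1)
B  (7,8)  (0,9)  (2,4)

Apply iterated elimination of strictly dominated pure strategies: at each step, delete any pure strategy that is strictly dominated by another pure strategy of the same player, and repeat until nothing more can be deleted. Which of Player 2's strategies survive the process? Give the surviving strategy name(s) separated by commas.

C, R

Player 1's strategy B is strictly dominated by M (L: 9>7, C: 9>0, R: 5>2) and is removed.
For Player 2, C strictly dominates L on the remaining rows (T: 5>0, M: 1>0); eliminate L.
Among the remaining strategies, none is strictly dominated by another pure strategy of the same player, so the elimination stops.
Surviving strategies — Player 1: {T, M}; Player 2: {C, R}.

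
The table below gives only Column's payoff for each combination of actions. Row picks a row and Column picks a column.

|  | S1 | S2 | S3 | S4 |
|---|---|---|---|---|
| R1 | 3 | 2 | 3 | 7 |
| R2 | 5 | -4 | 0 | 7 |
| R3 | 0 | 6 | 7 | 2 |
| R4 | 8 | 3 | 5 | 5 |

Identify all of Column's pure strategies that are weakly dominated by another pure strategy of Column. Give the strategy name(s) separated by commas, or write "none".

S2

Nothing dominates S1: S2 at R1 (3>2); S3 at R2 (5>0); S4 at R4 (8>5).
S3 weakly dominates S2 — R1: 3>2, R2: 0>-4, R3: 7>6, R4: 5>3.
S3 is not dominated — it holds its own against S1 at R3 (7>0); S2 at R1 (3>2); S4 at R3 (7>2).
S4 is not dominated — it holds its own against S1 at R1 (7>3); S2 at R1 (7>2); S3 at R1 (7>3).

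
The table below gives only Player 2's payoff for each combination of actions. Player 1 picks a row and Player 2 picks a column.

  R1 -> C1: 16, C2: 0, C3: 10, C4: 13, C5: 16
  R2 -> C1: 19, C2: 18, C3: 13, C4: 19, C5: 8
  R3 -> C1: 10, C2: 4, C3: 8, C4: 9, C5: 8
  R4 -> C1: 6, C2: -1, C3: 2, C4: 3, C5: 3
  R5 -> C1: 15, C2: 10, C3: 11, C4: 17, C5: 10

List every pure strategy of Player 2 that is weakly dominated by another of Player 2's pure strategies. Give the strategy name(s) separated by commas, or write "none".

C1 is not dominated — it holds its own against C2 at R1 (16>0); C3 at R1 (16>10); C4 at R1 (16>13); C5 at R2 (19>8).
C2: dominated, since C1 does at least as well everywhere (R1: 16>0, R2: 19>18, R3: 10>4, R4: 6>-1, R5: 15>10).
C3 is weakly dominated by C1 (R1: 16>10, R2: 19>13, R3: 10>8, R4: 6>2, R5: 15>11).
Nothing dominates C4: C1 at R5 (17>15); C2 at R1 (13>0); C3 at R1 (13>10); C5 at R2 (19>8).
C1 weakly dominates C5 — R1: 16=16, R2: 19>8, R3: 10>8, R4: 6>3, R5: 15>10.

C2, C3, C5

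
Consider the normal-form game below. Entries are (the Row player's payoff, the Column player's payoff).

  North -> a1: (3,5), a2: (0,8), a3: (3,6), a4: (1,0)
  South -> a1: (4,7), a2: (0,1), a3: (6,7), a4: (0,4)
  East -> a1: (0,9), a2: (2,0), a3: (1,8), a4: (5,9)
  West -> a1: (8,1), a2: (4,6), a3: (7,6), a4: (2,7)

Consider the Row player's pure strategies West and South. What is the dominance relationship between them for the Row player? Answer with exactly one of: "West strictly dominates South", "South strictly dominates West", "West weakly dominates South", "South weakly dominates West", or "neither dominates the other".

West strictly dominates South

West's payoffs vs South's, by the Column player's action — a1: 8>4, a2: 4>0, a3: 7>6, a4: 2>0.
West gives a strictly higher payoff against each choice by the Column player, so West strictly dominates South.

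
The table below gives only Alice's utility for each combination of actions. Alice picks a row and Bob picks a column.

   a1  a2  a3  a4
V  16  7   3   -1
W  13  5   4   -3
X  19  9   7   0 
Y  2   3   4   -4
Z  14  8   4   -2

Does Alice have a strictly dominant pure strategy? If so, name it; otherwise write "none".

X vs V: a1: 19>16, a2: 9>7, a3: 7>3, a4: 0>-1.
X vs W: a1: 19>13, a2: 9>5, a3: 7>4, a4: 0>-3.
X vs Y: a1: 19>2, a2: 9>3, a3: 7>4, a4: 0>-4.
X vs Z: a1: 19>14, a2: 9>8, a3: 7>4, a4: 0>-2.
X strictly beats every other strategy against every opponent action, so it is strictly dominant.

X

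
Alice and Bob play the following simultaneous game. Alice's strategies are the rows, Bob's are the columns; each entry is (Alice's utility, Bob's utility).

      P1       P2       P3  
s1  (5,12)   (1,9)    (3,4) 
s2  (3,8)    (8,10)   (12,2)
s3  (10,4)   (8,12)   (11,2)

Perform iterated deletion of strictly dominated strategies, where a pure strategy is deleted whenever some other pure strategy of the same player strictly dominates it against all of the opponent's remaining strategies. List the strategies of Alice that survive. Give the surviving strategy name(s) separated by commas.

For Alice, s3 strictly dominates s1 on the remaining columns (P1: 10>5, P2: 8>1, P3: 11>3); eliminate s1.
For Bob, P2 strictly dominates P1 on the remaining rows (s2: 10>8, s3: 12>4); eliminate P1.
For Bob, P2 strictly dominates P3 on the remaining rows (s2: 10>2, s3: 12>2); eliminate P3.
Among the remaining strategies, none is strictly dominated by another pure strategy of the same player, so the elimination stops.
Surviving strategies — Alice: {s2, s3}; Bob: {P2}.

s2, s3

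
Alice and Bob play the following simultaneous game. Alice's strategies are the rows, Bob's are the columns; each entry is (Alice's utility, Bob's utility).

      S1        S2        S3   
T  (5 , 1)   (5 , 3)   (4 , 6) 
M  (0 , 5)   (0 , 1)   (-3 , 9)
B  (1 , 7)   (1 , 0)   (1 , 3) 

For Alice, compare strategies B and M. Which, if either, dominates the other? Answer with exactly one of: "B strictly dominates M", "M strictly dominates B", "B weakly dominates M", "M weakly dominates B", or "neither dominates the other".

B strictly dominates M

Compare B to M across every action of Bob: S1: 1>0, S2: 1>0, S3: 1>-3.
B gives a strictly higher payoff against every action of Bob, so B strictly dominates M.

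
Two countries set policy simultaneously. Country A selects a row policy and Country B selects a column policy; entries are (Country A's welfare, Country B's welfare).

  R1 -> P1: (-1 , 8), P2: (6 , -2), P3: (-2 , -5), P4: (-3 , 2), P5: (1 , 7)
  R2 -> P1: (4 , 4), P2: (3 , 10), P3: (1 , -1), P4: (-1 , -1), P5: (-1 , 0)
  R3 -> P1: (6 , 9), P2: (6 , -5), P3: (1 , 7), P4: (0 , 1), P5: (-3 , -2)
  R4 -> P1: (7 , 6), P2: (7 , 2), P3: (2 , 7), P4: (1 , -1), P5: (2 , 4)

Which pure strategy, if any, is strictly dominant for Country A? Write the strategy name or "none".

R4

R4 vs R1: P1: 7>-1, P2: 7>6, P3: 2>-2, P4: 1>-3, P5: 2>1.
R4 vs R2: P1: 7>4, P2: 7>3, P3: 2>1, P4: 1>-1, P5: 2>-1.
R4 vs R3: P1: 7>6, P2: 7>6, P3: 2>1, P4: 1>0, P5: 2>-3.
R4 strictly beats every other strategy against every opponent action, so it is strictly dominant.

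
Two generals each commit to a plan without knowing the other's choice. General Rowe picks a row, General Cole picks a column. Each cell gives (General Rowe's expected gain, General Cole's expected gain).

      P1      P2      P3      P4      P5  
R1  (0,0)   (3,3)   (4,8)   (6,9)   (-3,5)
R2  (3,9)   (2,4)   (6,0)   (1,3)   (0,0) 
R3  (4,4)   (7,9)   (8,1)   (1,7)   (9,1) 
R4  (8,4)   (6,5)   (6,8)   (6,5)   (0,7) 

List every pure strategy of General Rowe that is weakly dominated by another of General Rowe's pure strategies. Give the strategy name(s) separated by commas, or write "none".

R1: dominated, since R4 does at least as well everywhere (P1: 8>0, P2: 6>3, P3: 6>4, P4: 6=6, P5: 0>-3).
R3 weakly dominates R2 — P1: 4>3, P2: 7>2, P3: 8>6, P4: 1=1, P5: 9>0.
R3 is not dominated — it holds its own against R1 at P1 (4>0); R2 at P1 (4>3); R4 at P2 (7>6).
Nothing dominates R4: R1 at P1 (8>0); R2 at P1 (8>3); R3 at P1 (8>4).

R1, R2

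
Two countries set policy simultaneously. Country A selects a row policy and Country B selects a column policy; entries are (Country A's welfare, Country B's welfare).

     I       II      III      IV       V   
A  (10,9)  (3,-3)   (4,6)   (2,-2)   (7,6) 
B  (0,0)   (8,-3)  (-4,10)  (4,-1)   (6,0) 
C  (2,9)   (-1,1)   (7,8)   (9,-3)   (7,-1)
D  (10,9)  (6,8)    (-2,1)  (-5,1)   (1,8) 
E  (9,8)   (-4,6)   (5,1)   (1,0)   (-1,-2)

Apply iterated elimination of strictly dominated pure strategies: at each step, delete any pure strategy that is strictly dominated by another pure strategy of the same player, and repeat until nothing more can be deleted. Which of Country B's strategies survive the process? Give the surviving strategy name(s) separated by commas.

Country B's strategy II is strictly dominated by I (A: 9>-3, B: 0>-3, C: 9>1, D: 9>8, E: 8>6) and is removed.
Row B is eliminated: C beats it against every remaining column (I: 2>0, III: 7>-4, IV: 9>4, V: 7>6).
Column III is eliminated: I beats it against every remaining row (A: 9>6, C: 9>8, D: 9>1, E: 8>1).
For Country A, A strictly dominates E on the remaining columns (I: 10>9, IV: 2>1, V: 7>-1); eliminate E.
Country B's strategy IV is strictly dominated by I (A: 9>-2, C: 9>-3, D: 9>1) and is removed.
Column V is eliminated: I beats it against every remaining row (A: 9>6, C: 9>-1, D: 9>8).
Row C is eliminated: A beats it against every remaining column (I: 10>2).
Among the remaining strategies, none is strictly dominated by another pure strategy of the same player, so the elimination stops.
Surviving strategies — Country A: {A, D}; Country B: {I}.

I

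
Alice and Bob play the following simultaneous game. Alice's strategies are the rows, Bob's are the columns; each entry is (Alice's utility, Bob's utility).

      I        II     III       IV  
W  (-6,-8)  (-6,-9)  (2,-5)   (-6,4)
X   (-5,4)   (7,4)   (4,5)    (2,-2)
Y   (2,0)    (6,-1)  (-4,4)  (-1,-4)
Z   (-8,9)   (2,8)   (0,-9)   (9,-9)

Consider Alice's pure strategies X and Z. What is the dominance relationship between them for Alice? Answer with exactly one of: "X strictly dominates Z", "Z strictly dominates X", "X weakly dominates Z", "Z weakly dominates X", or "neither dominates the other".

neither dominates the other

Compare X to Z across each choice by Bob: I: -5>-8, II: 7>2, III: 4>0, IV: 2<9.
X does better at I, II, III but worse at IV; neither strategy dominates the other.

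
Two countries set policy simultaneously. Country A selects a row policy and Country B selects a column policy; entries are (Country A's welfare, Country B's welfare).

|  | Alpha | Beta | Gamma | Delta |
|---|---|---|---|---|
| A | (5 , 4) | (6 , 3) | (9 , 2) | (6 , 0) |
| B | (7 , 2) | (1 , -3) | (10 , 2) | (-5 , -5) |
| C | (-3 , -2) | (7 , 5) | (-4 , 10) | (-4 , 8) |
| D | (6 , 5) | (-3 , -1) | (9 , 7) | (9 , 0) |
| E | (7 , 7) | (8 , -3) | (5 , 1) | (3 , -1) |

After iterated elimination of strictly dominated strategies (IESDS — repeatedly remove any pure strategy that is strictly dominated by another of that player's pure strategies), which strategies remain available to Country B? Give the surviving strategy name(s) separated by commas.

Alpha, Gamma

For Country A, E strictly dominates C on the remaining columns (Alpha: 7>-3, Beta: 8>7, Gamma: 5>-4, Delta: 3>-4); eliminate C.
Column Beta is eliminated: Alpha beats it against every remaining row (A: 4>3, B: 2>-3, D: 5>-1, E: 7>-3).
For Country B, Alpha strictly dominates Delta on the remaining rows (A: 4>0, B: 2>-5, D: 5>0, E: 7>-1); eliminate Delta.
For Country A, B strictly dominates A on the remaining columns (Alpha: 7>5, Gamma: 10>9); eliminate A.
Country A's strategy D is strictly dominated by B (Alpha: 7>6, Gamma: 10>9) and is removed.
Among the remaining strategies, none is strictly dominated by another pure strategy of the same player, so the elimination stops.
Surviving strategies — Country A: {B, E}; Country B: {Alpha, Gamma}.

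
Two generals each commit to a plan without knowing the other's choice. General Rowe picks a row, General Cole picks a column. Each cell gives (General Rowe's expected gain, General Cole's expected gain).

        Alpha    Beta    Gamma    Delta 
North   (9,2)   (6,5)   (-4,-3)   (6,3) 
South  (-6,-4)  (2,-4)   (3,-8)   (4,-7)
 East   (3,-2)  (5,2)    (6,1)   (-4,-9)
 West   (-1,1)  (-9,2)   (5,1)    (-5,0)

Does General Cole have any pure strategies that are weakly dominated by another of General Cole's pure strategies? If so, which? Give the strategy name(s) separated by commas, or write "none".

Alpha is weakly dominated by Beta (North: 5>2, South: -4=-4, East: 2>-2, West: 2>1).
Nothing dominates Beta: Alpha at North (5>2); Gamma at North (5>-3); Delta at North (5>3).
Beta weakly dominates Gamma — North: 5>-3, South: -4>-8, East: 2>1, West: 2>1.
Delta: dominated, since Beta does at least as well everywhere (North: 5>3, South: -4>-7, East: 2>-9, West: 2>0).

Alpha, Gamma, Delta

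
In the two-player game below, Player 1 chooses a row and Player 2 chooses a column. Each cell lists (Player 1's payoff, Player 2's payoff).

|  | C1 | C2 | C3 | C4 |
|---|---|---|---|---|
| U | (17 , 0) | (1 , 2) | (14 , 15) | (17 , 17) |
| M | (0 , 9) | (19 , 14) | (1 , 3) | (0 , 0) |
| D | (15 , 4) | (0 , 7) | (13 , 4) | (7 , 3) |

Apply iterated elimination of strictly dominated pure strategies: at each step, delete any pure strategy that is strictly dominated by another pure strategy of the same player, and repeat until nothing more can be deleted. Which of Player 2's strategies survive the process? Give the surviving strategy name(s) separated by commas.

C2, C3, C4

Row D is eliminated: U beats it against every remaining column (C1: 17>15, C2: 1>0, C3: 14>13, C4: 17>7).
For Player 2, C2 strictly dominates C1 on the remaining rows (U: 2>0, M: 14>9); eliminate C1.
Among the remaining strategies, none is strictly dominated by another pure strategy of the same player, so the elimination stops.
Surviving strategies — Player 1: {U, M}; Player 2: {C2, C3, C4}.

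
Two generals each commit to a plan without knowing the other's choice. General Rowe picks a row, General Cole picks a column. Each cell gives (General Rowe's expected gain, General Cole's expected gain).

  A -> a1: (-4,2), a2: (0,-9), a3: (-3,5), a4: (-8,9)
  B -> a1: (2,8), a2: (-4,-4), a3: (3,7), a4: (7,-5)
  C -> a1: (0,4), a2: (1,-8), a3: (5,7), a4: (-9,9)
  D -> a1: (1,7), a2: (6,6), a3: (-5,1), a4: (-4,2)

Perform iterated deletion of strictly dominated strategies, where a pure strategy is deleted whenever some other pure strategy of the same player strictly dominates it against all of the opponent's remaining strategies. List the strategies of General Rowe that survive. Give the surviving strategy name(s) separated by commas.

Column a2 is eliminated: a1 beats it against every remaining row (A: 2>-9, B: 8>-4, C: 4>-8, D: 7>6).
Row A is eliminated: B beats it against every remaining column (a1: 2>-4, a3: 3>-3, a4: 7>-8).
General Rowe's strategy D is strictly dominated by B (a1: 2>1, a3: 3>-5, a4: 7>-4) and is removed.
Among the remaining strategies, none is strictly dominated by another pure strategy of the same player, so the elimination stops.
Surviving strategies — General Rowe: {B, C}; General Cole: {a1, a3, a4}.

B, C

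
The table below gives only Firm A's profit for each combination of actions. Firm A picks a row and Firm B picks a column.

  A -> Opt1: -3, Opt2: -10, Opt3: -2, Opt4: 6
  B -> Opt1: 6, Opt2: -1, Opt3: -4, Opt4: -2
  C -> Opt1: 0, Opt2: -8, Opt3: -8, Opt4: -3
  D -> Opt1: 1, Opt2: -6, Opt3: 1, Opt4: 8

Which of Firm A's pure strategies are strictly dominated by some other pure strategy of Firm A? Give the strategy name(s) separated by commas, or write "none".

A, C

D strictly dominates A — Opt1: 1>-3, Opt2: -6>-10, Opt3: 1>-2, Opt4: 8>6.
Nothing dominates B: A at Opt1 (6>-3); C at Opt1 (6>0); D at Opt1 (6>1).
B strictly dominates C — Opt1: 6>0, Opt2: -1>-8, Opt3: -4>-8, Opt4: -2>-3.
D: no other strategy beats it everywhere (A at Opt1 (1>-3); B at Opt3 (1>-4); C at Opt1 (1>0)).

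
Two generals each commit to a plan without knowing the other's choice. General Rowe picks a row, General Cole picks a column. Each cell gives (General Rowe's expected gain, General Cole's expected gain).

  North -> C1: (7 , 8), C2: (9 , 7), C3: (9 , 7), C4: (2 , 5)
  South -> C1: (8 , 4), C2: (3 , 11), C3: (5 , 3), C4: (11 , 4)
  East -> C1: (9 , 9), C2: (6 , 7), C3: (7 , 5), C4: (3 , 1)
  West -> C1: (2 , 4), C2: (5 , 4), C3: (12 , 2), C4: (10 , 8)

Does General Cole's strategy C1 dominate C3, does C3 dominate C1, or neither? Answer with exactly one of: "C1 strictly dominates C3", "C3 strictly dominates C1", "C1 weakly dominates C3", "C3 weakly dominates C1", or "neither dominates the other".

C1's payoffs vs C3's, by General Rowe's action — North: 8>7, South: 4>3, East: 9>5, West: 4>2.
C1 gives a strictly higher payoff against each choice by General Rowe, so C1 strictly dominates C3.

C1 strictly dominates C3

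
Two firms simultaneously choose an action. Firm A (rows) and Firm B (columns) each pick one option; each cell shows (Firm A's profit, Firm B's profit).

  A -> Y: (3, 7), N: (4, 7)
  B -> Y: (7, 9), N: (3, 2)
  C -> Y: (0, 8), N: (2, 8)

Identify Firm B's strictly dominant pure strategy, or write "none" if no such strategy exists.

Y fails to dominate N at A (7=7).
N fails to dominate Y at A (7=7).
No single strategy dominates all the others.

none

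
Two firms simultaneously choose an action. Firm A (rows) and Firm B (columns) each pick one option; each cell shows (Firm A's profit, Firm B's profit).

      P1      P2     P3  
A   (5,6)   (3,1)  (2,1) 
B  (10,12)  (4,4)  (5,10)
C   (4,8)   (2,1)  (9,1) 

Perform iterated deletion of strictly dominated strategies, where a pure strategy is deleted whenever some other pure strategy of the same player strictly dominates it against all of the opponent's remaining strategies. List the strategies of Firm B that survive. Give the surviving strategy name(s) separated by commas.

P1

Firm A's strategy A is strictly dominated by B (P1: 10>5, P2: 4>3, P3: 5>2) and is removed.
For Firm B, P1 strictly dominates P2 on the remaining rows (B: 12>4, C: 8>1); eliminate P2.
Firm B's strategy P3 is strictly dominated by P1 (B: 12>10, C: 8>1) and is removed.
Firm A's strategy C is strictly dominated by B (P1: 10>4) and is removed.
Among the remaining strategies, none is strictly dominated by another pure strategy of the same player, so the elimination stops.
Surviving strategies — Firm A: {B}; Firm B: {P1}.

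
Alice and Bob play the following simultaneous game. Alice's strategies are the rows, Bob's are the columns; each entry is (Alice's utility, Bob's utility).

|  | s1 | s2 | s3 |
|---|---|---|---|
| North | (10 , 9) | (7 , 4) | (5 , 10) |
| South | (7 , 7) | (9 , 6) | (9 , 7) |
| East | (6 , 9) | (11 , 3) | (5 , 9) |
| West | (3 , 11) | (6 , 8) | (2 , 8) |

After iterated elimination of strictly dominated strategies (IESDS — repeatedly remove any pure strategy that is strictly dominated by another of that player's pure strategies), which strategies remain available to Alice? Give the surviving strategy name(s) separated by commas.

Row West is eliminated: North beats it against every remaining column (s1: 10>3, s2: 7>6, s3: 5>2).
Column s2 is eliminated: s1 beats it against every remaining row (North: 9>4, South: 7>6, East: 9>3).
Alice's strategy East is strictly dominated by South (s1: 7>6, s3: 9>5) and is removed.
Among the remaining strategies, none is strictly dominated by another pure strategy of the same player, so the elimination stops.
Surviving strategies — Alice: {North, South}; Bob: {s1, s3}.

North, South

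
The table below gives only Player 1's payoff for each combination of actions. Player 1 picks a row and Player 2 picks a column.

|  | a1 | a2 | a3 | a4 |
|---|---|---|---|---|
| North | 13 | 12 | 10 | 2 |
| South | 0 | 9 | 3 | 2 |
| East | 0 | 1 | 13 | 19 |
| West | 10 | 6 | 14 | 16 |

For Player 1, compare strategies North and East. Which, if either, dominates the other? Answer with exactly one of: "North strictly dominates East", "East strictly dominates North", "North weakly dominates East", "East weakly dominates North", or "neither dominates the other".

neither dominates the other

Compare North to East across each choice by Player 2: a1: 13>0, a2: 12>1, a3: 10<13, a4: 2<19.
North does better at a1, a2 but worse at a3, a4; neither strategy dominates the other.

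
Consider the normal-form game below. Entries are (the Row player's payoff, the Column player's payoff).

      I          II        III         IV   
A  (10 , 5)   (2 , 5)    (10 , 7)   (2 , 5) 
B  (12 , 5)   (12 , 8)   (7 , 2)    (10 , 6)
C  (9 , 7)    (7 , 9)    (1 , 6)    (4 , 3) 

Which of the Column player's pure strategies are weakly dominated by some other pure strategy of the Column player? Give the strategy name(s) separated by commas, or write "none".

I, IV

II weakly dominates I — A: 5=5, B: 8>5, C: 9>7.
Nothing dominates II: I at B (8>5); III at B (8>2); IV at B (8>6).
III: no other strategy beats it everywhere (I at A (7>5); II at A (7>5); IV at A (7>5)).
II weakly dominates IV — A: 5=5, B: 8>6, C: 9>3.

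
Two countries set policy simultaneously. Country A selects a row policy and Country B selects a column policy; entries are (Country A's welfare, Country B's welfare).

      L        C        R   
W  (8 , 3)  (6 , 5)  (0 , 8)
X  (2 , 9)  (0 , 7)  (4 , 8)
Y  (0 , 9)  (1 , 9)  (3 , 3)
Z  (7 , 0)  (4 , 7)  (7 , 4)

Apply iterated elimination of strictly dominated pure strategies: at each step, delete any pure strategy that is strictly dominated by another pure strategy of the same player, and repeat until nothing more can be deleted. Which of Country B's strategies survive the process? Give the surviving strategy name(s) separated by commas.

For Country A, Z strictly dominates X on the remaining columns (L: 7>2, C: 4>0, R: 7>4); eliminate X.
Country A's strategy Y is strictly dominated by Z (L: 7>0, C: 4>1, R: 7>3) and is removed.
For Country B, C strictly dominates L on the remaining rows (W: 5>3, Z: 7>0); eliminate L.
Among the remaining strategies, none is strictly dominated by another pure strategy of the same player, so the elimination stops.
Surviving strategies — Country A: {W, Z}; Country B: {C, R}.

C, R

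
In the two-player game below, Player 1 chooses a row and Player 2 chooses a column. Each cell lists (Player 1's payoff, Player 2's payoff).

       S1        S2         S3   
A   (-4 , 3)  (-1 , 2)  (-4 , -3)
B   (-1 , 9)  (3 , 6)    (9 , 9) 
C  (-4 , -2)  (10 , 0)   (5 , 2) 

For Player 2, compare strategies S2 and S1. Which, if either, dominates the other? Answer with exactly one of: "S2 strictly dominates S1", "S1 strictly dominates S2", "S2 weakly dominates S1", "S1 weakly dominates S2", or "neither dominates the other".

neither dominates the other

Compare S2 to S1 across each choice by Player 1: A: 2<3, B: 6<9, C: 0>-2.
S2 does better at C but worse at A, B; neither strategy dominates the other.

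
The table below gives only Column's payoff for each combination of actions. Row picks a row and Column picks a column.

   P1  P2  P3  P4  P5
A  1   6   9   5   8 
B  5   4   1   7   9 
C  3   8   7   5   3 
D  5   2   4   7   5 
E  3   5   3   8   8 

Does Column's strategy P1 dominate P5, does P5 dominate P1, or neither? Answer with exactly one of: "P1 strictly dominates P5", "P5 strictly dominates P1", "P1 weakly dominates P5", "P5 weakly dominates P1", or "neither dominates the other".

Compare P1 to P5 across each choice by Row: A: 1<8, B: 5<9, C: 3=3, D: 5=5, E: 3<8.
P5 is at least as good everywhere and strictly better somewhere (tied at C, D), so P5 weakly dominates P1.

P5 weakly dominates P1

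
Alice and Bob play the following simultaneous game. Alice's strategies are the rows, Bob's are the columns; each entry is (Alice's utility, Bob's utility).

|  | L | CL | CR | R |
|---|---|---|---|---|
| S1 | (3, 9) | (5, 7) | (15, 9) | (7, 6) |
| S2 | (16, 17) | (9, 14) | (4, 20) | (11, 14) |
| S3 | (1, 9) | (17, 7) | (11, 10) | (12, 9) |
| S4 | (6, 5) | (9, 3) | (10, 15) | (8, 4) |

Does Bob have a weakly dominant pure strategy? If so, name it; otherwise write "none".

CR

CR vs L: S1: 9=9, S2: 20>17, S3: 10>9, S4: 15>5.
CR vs CL: S1: 9>7, S2: 20>14, S3: 10>7, S4: 15>3.
CR vs R: S1: 9>6, S2: 20>14, S3: 10>9, S4: 15>4.
CR is at least as good as every other strategy against every opponent action, so it is weakly dominant.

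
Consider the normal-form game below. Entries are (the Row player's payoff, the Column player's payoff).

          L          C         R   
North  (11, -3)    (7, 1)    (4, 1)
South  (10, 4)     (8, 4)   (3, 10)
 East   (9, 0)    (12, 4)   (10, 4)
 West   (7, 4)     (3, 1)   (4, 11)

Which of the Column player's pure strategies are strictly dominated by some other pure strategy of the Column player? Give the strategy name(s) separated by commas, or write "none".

R strictly dominates L — North: 1>-3, South: 10>4, East: 4>0, West: 11>4.
C: no other strategy beats it everywhere (L at North (1>-3); R at North (1=1)).
R: no other strategy beats it everywhere (L at North (1>-3); C at North (1=1)).

L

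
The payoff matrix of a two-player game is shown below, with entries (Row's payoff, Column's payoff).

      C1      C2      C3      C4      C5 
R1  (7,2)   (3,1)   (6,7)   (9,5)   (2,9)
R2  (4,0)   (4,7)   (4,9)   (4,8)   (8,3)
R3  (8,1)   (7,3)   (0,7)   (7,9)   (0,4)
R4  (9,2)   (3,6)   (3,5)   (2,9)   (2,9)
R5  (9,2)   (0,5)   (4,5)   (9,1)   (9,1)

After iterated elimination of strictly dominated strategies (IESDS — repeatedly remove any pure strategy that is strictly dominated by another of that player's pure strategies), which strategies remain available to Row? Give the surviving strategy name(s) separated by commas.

Column C1 is eliminated: C3 beats it against every remaining row (R1: 7>2, R2: 9>0, R3: 7>1, R4: 5>2, R5: 5>2).
Row's strategy R4 is strictly dominated by R2 (C2: 4>3, C3: 4>3, C4: 4>2, C5: 8>2) and is removed.
Among the remaining strategies, none is strictly dominated by another pure strategy of the same player, so the elimination stops.
Surviving strategies — Row: {R1, R2, R3, R5}; Column: {C2, C3, C4, C5}.

R1, R2, R3, R5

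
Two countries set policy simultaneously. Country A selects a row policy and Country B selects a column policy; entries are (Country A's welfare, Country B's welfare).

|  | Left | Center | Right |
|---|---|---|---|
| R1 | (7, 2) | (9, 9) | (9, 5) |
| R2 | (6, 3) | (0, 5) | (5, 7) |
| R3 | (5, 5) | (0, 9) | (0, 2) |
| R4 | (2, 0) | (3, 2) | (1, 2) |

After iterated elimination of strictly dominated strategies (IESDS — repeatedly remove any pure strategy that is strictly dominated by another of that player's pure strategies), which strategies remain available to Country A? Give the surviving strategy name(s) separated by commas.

Country A's strategy R2 is strictly dominated by R1 (Left: 7>6, Center: 9>0, Right: 9>5) and is removed.
Country A's strategy R3 is strictly dominated by R1 (Left: 7>5, Center: 9>0, Right: 9>0) and is removed.
For Country A, R1 strictly dominates R4 on the remaining columns (Left: 7>2, Center: 9>3, Right: 9>1); eliminate R4.
Column Left is eliminated: Center beats it against every remaining row (R1: 9>2).
Column Right is eliminated: Center beats it against every remaining row (R1: 9>5).
Among the remaining strategies, none is strictly dominated by another pure strategy of the same player, so the elimination stops.
Surviving strategies — Country A: {R1}; Country B: {Center}.

R1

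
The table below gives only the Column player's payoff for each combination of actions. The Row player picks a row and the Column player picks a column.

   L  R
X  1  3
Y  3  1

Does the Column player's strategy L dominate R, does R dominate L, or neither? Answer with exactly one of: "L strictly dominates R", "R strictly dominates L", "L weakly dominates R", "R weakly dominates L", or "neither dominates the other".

L's payoffs vs R's, by the Row player's action — X: 1<3, Y: 3>1.
L does better at Y but worse at X; neither strategy dominates the other.

neither dominates the other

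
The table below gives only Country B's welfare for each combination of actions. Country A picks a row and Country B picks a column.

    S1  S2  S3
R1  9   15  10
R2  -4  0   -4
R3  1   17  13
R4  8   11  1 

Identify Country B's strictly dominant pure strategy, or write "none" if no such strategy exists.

S2 vs S1: R1: 15>9, R2: 0>-4, R3: 17>1, R4: 11>8.
S2 vs S3: R1: 15>10, R2: 0>-4, R3: 17>13, R4: 11>1.
S2 strictly beats every other strategy against every opponent action, so it is strictly dominant.

S2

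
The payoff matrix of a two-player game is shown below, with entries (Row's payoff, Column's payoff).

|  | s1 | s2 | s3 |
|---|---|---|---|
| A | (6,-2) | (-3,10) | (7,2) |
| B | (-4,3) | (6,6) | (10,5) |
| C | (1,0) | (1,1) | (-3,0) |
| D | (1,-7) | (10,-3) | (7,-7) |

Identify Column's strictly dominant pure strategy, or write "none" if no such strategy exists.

s2 vs s1: A: 10>-2, B: 6>3, C: 1>0, D: -3>-7.
s2 vs s3: A: 10>2, B: 6>5, C: 1>0, D: -3>-7.
s2 strictly beats every other strategy against every opponent action, so it is strictly dominant.

s2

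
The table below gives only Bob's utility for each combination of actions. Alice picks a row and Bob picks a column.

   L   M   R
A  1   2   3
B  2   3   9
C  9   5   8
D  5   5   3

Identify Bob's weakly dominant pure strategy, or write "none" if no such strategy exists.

L fails to dominate M at A (1<2).
M fails to dominate L at C (5<9).
R fails to dominate L at C (8<9).
No single strategy dominates all the others.

none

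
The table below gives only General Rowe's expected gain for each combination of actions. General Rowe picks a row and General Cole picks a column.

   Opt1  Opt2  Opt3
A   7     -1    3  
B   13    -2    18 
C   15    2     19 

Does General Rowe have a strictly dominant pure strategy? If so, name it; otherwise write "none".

C

C vs A: Opt1: 15>7, Opt2: 2>-1, Opt3: 19>3.
C vs B: Opt1: 15>13, Opt2: 2>-2, Opt3: 19>18.
C strictly beats every other strategy against every opponent action, so it is strictly dominant.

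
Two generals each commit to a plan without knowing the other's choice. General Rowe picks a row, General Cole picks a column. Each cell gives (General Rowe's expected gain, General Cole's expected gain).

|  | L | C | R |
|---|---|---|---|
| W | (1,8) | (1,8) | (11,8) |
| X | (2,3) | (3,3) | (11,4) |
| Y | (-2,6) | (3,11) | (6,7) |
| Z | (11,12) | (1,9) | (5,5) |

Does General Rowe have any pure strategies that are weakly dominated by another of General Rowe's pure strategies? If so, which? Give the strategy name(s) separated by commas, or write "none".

W, Y

X weakly dominates W — L: 2>1, C: 3>1, R: 11=11.
X is not dominated — it holds its own against W at L (2>1); Y at L (2>-2); Z at C (3>1).
Y: dominated, since X does at least as well everywhere (L: 2>-2, C: 3=3, R: 11>6).
Z is not dominated — it holds its own against W at L (11>1); X at L (11>2); Y at L (11>-2).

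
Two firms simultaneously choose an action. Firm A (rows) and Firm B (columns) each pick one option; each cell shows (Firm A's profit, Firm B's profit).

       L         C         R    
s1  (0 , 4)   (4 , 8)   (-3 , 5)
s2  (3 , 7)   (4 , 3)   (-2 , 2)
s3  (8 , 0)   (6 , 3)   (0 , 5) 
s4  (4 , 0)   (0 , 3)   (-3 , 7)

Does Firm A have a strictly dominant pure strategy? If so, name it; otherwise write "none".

s3 vs s1: L: 8>0, C: 6>4, R: 0>-3.
s3 vs s2: L: 8>3, C: 6>4, R: 0>-2.
s3 vs s4: L: 8>4, C: 6>0, R: 0>-3.
s3 strictly beats every other strategy against every opponent action, so it is strictly dominant.

s3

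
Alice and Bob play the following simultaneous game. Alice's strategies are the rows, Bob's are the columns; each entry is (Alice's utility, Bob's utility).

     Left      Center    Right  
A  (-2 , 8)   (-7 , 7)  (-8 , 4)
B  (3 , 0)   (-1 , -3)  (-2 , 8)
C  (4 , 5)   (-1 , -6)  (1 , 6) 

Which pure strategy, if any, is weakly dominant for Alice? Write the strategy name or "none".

C

C vs A: Left: 4>-2, Center: -1>-7, Right: 1>-8.
C vs B: Left: 4>3, Center: -1=-1, Right: 1>-2.
C is at least as good as every other strategy against every opponent action, so it is weakly dominant.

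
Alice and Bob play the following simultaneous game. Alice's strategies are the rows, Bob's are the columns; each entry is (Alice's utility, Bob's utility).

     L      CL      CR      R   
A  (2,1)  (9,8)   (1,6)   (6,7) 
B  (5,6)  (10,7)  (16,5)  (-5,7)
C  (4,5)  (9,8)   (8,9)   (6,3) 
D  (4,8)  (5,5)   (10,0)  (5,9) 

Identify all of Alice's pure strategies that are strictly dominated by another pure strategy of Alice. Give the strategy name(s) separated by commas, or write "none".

none

A: no other strategy beats it everywhere (B at R (6>-5); C at CL (9=9); D at CL (9>5)).
B: no other strategy beats it everywhere (A at L (5>2); C at L (5>4); D at L (5>4)).
Nothing dominates C: A at L (4>2); B at R (6>-5); D at L (4=4).
D: no other strategy beats it everywhere (A at L (4>2); B at R (5>-5); C at L (4=4)).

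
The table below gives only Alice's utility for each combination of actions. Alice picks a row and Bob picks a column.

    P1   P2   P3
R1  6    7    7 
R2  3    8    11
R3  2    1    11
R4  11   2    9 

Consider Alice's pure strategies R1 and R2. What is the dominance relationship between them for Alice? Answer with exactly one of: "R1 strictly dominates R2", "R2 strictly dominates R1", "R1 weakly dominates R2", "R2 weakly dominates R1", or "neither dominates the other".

neither dominates the other

R1's payoffs vs R2's, by Bob's action — P1: 6>3, P2: 7<8, P3: 7<11.
R1 does better at P1 but worse at P2, P3; neither strategy dominates the other.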